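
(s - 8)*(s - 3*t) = s^2 - 3*s*t - 8*s + 24*t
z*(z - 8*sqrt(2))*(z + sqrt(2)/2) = z^3 - 15*sqrt(2)*z^2/2 - 8*z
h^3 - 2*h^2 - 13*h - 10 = (h - 5)*(h + 1)*(h + 2)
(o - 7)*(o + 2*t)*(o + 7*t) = o^3 + 9*o^2*t - 7*o^2 + 14*o*t^2 - 63*o*t - 98*t^2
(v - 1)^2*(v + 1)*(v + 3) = v^4 + 2*v^3 - 4*v^2 - 2*v + 3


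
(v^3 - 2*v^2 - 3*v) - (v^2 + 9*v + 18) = v^3 - 3*v^2 - 12*v - 18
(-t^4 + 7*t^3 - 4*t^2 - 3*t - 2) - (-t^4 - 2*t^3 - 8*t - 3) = 9*t^3 - 4*t^2 + 5*t + 1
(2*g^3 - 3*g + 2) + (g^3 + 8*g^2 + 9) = 3*g^3 + 8*g^2 - 3*g + 11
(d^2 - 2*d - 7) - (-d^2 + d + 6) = 2*d^2 - 3*d - 13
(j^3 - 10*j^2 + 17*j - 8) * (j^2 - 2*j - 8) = j^5 - 12*j^4 + 29*j^3 + 38*j^2 - 120*j + 64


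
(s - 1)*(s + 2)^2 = s^3 + 3*s^2 - 4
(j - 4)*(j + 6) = j^2 + 2*j - 24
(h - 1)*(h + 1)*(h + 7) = h^3 + 7*h^2 - h - 7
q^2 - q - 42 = (q - 7)*(q + 6)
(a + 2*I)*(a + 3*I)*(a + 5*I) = a^3 + 10*I*a^2 - 31*a - 30*I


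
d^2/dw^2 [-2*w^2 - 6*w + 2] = -4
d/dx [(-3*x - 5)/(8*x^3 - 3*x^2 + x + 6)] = (-24*x^3 + 9*x^2 - 3*x + (3*x + 5)*(24*x^2 - 6*x + 1) - 18)/(8*x^3 - 3*x^2 + x + 6)^2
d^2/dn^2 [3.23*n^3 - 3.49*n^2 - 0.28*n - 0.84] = 19.38*n - 6.98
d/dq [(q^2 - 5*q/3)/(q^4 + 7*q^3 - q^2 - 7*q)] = 2*(-3*q^3 - 3*q^2 + 35*q - 13)/(3*(q^6 + 14*q^5 + 47*q^4 - 28*q^3 - 97*q^2 + 14*q + 49))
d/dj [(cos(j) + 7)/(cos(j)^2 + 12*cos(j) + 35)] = sin(j)/(cos(j) + 5)^2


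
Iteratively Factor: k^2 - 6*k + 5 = (k - 1)*(k - 5)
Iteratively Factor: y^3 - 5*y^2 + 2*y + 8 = (y + 1)*(y^2 - 6*y + 8) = (y - 2)*(y + 1)*(y - 4)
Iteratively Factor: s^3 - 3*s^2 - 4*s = (s + 1)*(s^2 - 4*s) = (s - 4)*(s + 1)*(s)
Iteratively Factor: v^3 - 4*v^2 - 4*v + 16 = (v - 4)*(v^2 - 4) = (v - 4)*(v + 2)*(v - 2)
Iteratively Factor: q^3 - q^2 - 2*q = (q + 1)*(q^2 - 2*q) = (q - 2)*(q + 1)*(q)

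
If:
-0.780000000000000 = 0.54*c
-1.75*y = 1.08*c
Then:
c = -1.44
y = 0.89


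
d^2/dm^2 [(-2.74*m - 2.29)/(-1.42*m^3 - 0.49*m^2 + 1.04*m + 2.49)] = (33.149616*m^5 + 66.849624*m^4 + 34.902724*m^3 + 99.264846*m^2 + 61.638432*m - 3.649222)/(2.863288*m^9 + 2.964108*m^8 - 5.268342*m^7 - 19.286651*m^6 - 6.536748*m^5 + 21.859797*m^4 + 32.900986*m^3 + 1.034595*m^2 - 19.344312*m - 15.438249)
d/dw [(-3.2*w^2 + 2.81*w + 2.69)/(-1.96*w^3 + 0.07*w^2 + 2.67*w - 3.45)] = (-6.272*w^4 + 11.0152*w^3 + 7.0765*w^2 + 21.7034*w - 16.8768)/(3.8416*w^6 - 0.2744*w^5 - 10.4615*w^4 + 13.8978*w^3 + 6.6459*w^2 - 18.423*w + 11.9025)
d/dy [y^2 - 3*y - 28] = 2*y - 3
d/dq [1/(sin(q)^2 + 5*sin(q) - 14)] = -(2*sin(q) + 5)*cos(q)/(sin(q)^2 + 5*sin(q) - 14)^2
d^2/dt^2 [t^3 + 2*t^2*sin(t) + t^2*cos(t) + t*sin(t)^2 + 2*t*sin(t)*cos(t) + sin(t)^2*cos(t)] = -2*t^2*sin(t) - t^2*cos(t) - 4*t*sin(t) - 4*t*sin(2*t) + 8*t*cos(t) + 2*t*cos(2*t) + 6*t + 2*sin(2*t) + 4*sqrt(2)*sin(t + pi/4) - 9*cos(t)/4 + 4*cos(2*t) + 9*cos(3*t)/4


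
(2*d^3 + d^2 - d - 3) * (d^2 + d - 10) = 2*d^5 + 3*d^4 - 20*d^3 - 14*d^2 + 7*d + 30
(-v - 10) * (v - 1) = -v^2 - 9*v + 10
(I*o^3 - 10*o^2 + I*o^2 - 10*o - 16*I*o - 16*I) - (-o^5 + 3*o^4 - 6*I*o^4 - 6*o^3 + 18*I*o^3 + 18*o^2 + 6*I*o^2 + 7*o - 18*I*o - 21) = o^5 - 3*o^4 + 6*I*o^4 + 6*o^3 - 17*I*o^3 - 28*o^2 - 5*I*o^2 - 17*o + 2*I*o + 21 - 16*I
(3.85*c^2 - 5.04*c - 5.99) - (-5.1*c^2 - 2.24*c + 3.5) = 8.95*c^2 - 2.8*c - 9.49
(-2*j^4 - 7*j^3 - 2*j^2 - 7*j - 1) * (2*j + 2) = -4*j^5 - 18*j^4 - 18*j^3 - 18*j^2 - 16*j - 2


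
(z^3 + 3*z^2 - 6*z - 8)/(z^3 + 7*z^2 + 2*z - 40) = (z + 1)/(z + 5)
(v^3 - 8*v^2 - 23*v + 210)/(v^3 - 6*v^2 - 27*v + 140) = (v - 6)/(v - 4)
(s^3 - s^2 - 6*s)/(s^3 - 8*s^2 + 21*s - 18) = s*(s + 2)/(s^2 - 5*s + 6)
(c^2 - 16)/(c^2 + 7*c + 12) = (c - 4)/(c + 3)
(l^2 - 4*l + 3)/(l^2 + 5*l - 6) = (l - 3)/(l + 6)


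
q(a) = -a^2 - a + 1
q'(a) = -2*a - 1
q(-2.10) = -1.31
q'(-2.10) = 3.20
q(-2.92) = -4.61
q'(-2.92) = 4.84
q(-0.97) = 1.03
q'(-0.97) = 0.94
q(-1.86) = -0.60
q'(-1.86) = 2.72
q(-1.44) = 0.37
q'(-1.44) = 1.88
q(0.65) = -0.07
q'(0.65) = -2.30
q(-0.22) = 1.17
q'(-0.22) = -0.56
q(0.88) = -0.65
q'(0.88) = -2.76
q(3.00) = -11.00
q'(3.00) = -7.00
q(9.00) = -89.00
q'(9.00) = -19.00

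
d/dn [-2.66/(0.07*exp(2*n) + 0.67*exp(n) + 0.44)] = (0.3724*exp(n) + 1.7822)*exp(n)/(0.07*exp(2*n) + 0.67*exp(n) + 0.44)^2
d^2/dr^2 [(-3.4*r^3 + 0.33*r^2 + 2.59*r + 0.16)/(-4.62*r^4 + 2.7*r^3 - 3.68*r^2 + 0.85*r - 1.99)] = (145.14192*r^9 - 42.2619119999999*r^8 - 985.518072*r^7 + 709.520136*r^6 - 1130.199264*r^5 + 326.995848*r^4 + 374.154248*r^3 - 184.551312*r^2 + 192.433368*r - 9.263412)/(98.611128*r^12 - 172.88964*r^11 + 336.681576*r^10 - 349.53714*r^9 + 459.222732*r^8 - 363.93066*r^7 + 357.043886*r^6 - 205.90959*r^5 + 171.113814*r^4 - 70.039255*r^3 + 48.032829*r^2 - 10.098255*r + 7.880599)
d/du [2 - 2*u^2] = -4*u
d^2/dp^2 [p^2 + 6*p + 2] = 2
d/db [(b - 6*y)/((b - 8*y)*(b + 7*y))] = ((-b + 6*y)*(b - 8*y) + (-b + 6*y)*(b + 7*y) + (b - 8*y)*(b + 7*y))/((b - 8*y)^2*(b + 7*y)^2)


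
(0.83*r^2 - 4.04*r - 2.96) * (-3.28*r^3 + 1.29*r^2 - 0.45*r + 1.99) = -2.7224*r^5 + 14.3219*r^4 + 4.1237*r^3 - 0.3487*r^2 - 6.7076*r - 5.8904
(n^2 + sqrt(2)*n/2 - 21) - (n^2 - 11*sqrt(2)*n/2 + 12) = 6*sqrt(2)*n - 33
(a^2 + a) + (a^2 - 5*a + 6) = 2*a^2 - 4*a + 6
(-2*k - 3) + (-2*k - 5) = -4*k - 8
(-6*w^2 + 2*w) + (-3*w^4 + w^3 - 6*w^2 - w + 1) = -3*w^4 + w^3 - 12*w^2 + w + 1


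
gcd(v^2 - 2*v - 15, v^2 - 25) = v - 5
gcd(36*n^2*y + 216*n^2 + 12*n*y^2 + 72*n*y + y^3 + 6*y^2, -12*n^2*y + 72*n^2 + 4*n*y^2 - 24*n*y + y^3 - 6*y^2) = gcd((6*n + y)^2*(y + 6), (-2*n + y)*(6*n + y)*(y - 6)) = 6*n + y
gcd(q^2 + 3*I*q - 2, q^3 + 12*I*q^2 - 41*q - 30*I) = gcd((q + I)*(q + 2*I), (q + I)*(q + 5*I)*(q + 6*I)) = q + I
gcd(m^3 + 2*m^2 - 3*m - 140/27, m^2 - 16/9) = m + 4/3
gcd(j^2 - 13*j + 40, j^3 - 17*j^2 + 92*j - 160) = j^2 - 13*j + 40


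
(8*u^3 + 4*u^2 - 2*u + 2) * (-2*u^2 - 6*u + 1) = -16*u^5 - 56*u^4 - 12*u^3 + 12*u^2 - 14*u + 2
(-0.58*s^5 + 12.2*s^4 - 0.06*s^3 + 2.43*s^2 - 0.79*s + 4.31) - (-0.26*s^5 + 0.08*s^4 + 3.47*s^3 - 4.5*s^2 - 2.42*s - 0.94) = -0.32*s^5 + 12.12*s^4 - 3.53*s^3 + 6.93*s^2 + 1.63*s + 5.25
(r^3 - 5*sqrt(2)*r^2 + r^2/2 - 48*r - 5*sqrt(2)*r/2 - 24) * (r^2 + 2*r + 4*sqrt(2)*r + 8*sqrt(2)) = r^5 - sqrt(2)*r^4 + 5*r^4/2 - 87*r^3 - 5*sqrt(2)*r^3/2 - 193*sqrt(2)*r^2 - 220*r^2 - 480*sqrt(2)*r - 88*r - 192*sqrt(2)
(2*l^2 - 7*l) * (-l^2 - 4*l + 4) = -2*l^4 - l^3 + 36*l^2 - 28*l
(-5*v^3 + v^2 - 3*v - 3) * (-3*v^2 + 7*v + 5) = 15*v^5 - 38*v^4 - 9*v^3 - 7*v^2 - 36*v - 15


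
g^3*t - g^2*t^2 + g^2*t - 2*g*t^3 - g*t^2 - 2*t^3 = (g - 2*t)*(g + t)*(g*t + t)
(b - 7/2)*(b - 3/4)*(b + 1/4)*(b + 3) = b^4 - b^3 - 167*b^2/16 + 171*b/32 + 63/32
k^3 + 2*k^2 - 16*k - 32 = (k - 4)*(k + 2)*(k + 4)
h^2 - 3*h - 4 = (h - 4)*(h + 1)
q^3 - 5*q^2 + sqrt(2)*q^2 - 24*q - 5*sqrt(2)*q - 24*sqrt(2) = (q - 8)*(q + 3)*(q + sqrt(2))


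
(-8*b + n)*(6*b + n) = -48*b^2 - 2*b*n + n^2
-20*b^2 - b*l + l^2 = (-5*b + l)*(4*b + l)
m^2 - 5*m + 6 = (m - 3)*(m - 2)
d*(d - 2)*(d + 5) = d^3 + 3*d^2 - 10*d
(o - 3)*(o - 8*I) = o^2 - 3*o - 8*I*o + 24*I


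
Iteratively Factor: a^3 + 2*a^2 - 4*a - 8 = (a + 2)*(a^2 - 4) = (a - 2)*(a + 2)*(a + 2)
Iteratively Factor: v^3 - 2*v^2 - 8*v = (v + 2)*(v^2 - 4*v) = (v - 4)*(v + 2)*(v)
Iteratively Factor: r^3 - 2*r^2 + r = (r - 1)*(r^2 - r) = (r - 1)^2*(r)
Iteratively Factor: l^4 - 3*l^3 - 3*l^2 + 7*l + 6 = (l - 3)*(l^3 - 3*l - 2) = (l - 3)*(l + 1)*(l^2 - l - 2) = (l - 3)*(l - 2)*(l + 1)*(l + 1)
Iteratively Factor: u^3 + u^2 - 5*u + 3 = (u - 1)*(u^2 + 2*u - 3) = (u - 1)*(u + 3)*(u - 1)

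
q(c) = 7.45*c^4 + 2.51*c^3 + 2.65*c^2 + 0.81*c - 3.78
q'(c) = 29.8*c^3 + 7.53*c^2 + 5.3*c + 0.81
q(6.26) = 12161.60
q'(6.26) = 7639.44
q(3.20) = 889.38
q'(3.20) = 1071.36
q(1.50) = 49.58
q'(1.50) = 126.28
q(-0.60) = -2.89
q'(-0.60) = -6.10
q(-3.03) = 576.22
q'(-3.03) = -775.10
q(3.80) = 1728.72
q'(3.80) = 1764.87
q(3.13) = 816.73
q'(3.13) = 1004.97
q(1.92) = 126.55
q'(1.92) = 249.67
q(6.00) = 10293.84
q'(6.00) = 6740.49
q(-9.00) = 47253.24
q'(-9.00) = -21161.16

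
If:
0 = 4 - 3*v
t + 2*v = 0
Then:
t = -8/3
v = 4/3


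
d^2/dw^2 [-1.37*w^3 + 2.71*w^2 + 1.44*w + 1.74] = 5.42 - 8.22*w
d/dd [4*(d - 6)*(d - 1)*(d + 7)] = 12*d^2 - 172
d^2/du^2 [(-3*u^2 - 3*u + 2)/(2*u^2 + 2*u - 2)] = (-3*u^2 - 3*u - 2)/(u^6 + 3*u^5 - 5*u^3 + 3*u - 1)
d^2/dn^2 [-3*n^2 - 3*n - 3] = -6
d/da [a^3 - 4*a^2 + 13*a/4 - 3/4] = 3*a^2 - 8*a + 13/4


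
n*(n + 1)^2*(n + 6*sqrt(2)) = n^4 + 2*n^3 + 6*sqrt(2)*n^3 + n^2 + 12*sqrt(2)*n^2 + 6*sqrt(2)*n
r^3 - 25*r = r*(r - 5)*(r + 5)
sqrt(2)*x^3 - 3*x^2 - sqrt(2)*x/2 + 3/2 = (x - 3*sqrt(2)/2)*(x - sqrt(2)/2)*(sqrt(2)*x + 1)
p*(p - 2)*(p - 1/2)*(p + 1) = p^4 - 3*p^3/2 - 3*p^2/2 + p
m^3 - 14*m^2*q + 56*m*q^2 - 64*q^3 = (m - 8*q)*(m - 4*q)*(m - 2*q)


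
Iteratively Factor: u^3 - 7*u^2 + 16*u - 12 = (u - 3)*(u^2 - 4*u + 4) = (u - 3)*(u - 2)*(u - 2)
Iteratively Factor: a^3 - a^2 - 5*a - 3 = (a - 3)*(a^2 + 2*a + 1) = (a - 3)*(a + 1)*(a + 1)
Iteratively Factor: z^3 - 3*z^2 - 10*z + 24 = (z - 4)*(z^2 + z - 6) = (z - 4)*(z - 2)*(z + 3)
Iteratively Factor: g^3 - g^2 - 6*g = (g)*(g^2 - g - 6) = g*(g - 3)*(g + 2)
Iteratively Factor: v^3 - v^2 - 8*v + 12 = (v + 3)*(v^2 - 4*v + 4) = (v - 2)*(v + 3)*(v - 2)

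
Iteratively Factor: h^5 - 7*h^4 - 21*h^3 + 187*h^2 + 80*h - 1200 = (h - 5)*(h^4 - 2*h^3 - 31*h^2 + 32*h + 240) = (h - 5)*(h - 4)*(h^3 + 2*h^2 - 23*h - 60) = (h - 5)^2*(h - 4)*(h^2 + 7*h + 12) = (h - 5)^2*(h - 4)*(h + 4)*(h + 3)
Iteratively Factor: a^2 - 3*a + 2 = (a - 2)*(a - 1)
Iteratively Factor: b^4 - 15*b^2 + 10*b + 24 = (b + 4)*(b^3 - 4*b^2 + b + 6) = (b + 1)*(b + 4)*(b^2 - 5*b + 6) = (b - 2)*(b + 1)*(b + 4)*(b - 3)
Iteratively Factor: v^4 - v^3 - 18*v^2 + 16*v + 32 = (v + 1)*(v^3 - 2*v^2 - 16*v + 32) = (v - 4)*(v + 1)*(v^2 + 2*v - 8) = (v - 4)*(v - 2)*(v + 1)*(v + 4)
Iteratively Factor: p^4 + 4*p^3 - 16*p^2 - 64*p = (p + 4)*(p^3 - 16*p) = p*(p + 4)*(p^2 - 16) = p*(p + 4)^2*(p - 4)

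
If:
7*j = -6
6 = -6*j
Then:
No Solution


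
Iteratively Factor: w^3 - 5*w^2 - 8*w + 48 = (w + 3)*(w^2 - 8*w + 16) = (w - 4)*(w + 3)*(w - 4)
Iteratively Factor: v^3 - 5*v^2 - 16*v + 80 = (v - 5)*(v^2 - 16) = (v - 5)*(v + 4)*(v - 4)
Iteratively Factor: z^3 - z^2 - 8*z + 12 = (z - 2)*(z^2 + z - 6) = (z - 2)*(z + 3)*(z - 2)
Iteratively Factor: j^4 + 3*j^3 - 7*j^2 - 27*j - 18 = (j - 3)*(j^3 + 6*j^2 + 11*j + 6) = (j - 3)*(j + 3)*(j^2 + 3*j + 2) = (j - 3)*(j + 2)*(j + 3)*(j + 1)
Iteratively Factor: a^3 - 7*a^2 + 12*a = (a - 4)*(a^2 - 3*a) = (a - 4)*(a - 3)*(a)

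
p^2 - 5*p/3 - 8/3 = (p - 8/3)*(p + 1)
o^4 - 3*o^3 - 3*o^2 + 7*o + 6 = (o - 3)*(o - 2)*(o + 1)^2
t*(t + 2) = t^2 + 2*t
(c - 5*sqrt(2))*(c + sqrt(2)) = c^2 - 4*sqrt(2)*c - 10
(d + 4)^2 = d^2 + 8*d + 16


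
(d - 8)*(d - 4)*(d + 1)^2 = d^4 - 10*d^3 + 9*d^2 + 52*d + 32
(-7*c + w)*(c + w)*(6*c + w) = -42*c^3 - 43*c^2*w + w^3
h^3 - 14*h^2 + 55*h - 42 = (h - 7)*(h - 6)*(h - 1)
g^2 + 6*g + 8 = (g + 2)*(g + 4)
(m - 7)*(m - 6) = m^2 - 13*m + 42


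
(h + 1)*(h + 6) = h^2 + 7*h + 6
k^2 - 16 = (k - 4)*(k + 4)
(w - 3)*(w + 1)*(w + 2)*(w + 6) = w^4 + 6*w^3 - 7*w^2 - 48*w - 36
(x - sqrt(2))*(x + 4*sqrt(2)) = x^2 + 3*sqrt(2)*x - 8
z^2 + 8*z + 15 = (z + 3)*(z + 5)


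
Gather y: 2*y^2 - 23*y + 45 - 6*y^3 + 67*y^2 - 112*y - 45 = -6*y^3 + 69*y^2 - 135*y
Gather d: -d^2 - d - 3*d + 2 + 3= -d^2 - 4*d + 5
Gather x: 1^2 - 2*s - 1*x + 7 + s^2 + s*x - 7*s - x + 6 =s^2 - 9*s + x*(s - 2) + 14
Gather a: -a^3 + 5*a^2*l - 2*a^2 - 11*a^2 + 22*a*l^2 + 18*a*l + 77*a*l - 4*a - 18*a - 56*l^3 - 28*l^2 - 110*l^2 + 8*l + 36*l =-a^3 + a^2*(5*l - 13) + a*(22*l^2 + 95*l - 22) - 56*l^3 - 138*l^2 + 44*l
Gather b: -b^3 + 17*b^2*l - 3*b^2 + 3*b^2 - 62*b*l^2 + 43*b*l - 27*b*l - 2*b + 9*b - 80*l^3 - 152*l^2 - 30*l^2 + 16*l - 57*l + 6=-b^3 + 17*b^2*l + b*(-62*l^2 + 16*l + 7) - 80*l^3 - 182*l^2 - 41*l + 6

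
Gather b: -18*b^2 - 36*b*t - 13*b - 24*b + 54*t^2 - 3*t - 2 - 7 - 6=-18*b^2 + b*(-36*t - 37) + 54*t^2 - 3*t - 15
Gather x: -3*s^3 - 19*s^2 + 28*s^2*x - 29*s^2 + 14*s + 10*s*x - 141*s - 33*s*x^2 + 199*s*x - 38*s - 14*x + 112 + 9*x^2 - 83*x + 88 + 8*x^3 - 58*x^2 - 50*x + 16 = -3*s^3 - 48*s^2 - 165*s + 8*x^3 + x^2*(-33*s - 49) + x*(28*s^2 + 209*s - 147) + 216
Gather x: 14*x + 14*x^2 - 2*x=14*x^2 + 12*x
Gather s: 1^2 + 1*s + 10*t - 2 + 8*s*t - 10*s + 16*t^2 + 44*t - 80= s*(8*t - 9) + 16*t^2 + 54*t - 81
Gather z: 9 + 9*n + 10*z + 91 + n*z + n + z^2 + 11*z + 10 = 10*n + z^2 + z*(n + 21) + 110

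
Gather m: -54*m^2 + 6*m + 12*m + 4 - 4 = -54*m^2 + 18*m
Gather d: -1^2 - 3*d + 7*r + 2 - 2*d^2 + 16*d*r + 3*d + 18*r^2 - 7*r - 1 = -2*d^2 + 16*d*r + 18*r^2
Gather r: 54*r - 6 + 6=54*r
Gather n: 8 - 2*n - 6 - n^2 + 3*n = -n^2 + n + 2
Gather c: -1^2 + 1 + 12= 12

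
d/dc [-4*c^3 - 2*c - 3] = -12*c^2 - 2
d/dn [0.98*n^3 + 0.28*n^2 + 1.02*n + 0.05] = 2.94*n^2 + 0.56*n + 1.02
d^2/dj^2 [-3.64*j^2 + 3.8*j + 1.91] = -7.28000000000000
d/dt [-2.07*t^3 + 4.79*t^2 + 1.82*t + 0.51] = -6.21*t^2 + 9.58*t + 1.82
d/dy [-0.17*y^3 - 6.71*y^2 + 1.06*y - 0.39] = -0.51*y^2 - 13.42*y + 1.06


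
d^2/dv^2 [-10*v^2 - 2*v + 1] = -20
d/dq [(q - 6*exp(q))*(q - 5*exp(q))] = -11*q*exp(q) + 2*q + 60*exp(2*q) - 11*exp(q)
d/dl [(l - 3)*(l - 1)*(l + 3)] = 3*l^2 - 2*l - 9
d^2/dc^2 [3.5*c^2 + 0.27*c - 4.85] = 7.00000000000000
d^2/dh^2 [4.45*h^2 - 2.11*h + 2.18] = 8.90000000000000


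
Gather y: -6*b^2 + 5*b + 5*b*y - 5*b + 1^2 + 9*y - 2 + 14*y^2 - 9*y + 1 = -6*b^2 + 5*b*y + 14*y^2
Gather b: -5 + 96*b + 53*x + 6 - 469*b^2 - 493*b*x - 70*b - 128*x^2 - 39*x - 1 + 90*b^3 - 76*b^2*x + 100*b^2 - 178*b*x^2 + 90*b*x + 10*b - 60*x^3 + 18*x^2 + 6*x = 90*b^3 + b^2*(-76*x - 369) + b*(-178*x^2 - 403*x + 36) - 60*x^3 - 110*x^2 + 20*x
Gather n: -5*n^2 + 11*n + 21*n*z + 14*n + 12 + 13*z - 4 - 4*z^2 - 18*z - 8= -5*n^2 + n*(21*z + 25) - 4*z^2 - 5*z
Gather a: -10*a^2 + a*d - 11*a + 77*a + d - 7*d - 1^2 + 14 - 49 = -10*a^2 + a*(d + 66) - 6*d - 36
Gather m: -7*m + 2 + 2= 4 - 7*m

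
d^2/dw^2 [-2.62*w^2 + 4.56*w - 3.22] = -5.24000000000000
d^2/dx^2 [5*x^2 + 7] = 10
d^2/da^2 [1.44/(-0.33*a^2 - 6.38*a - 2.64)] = (0.313632*a^2 + 6.063552*a - 1.44*(0.66*a + 6.38)*(1.32*a + 12.76) + 2.509056)/(0.33*a^2 + 6.38*a + 2.64)^3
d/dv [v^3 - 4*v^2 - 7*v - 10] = 3*v^2 - 8*v - 7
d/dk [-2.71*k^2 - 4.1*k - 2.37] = -5.42*k - 4.1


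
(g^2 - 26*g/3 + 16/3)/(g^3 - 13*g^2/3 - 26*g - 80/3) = (3*g - 2)/(3*g^2 + 11*g + 10)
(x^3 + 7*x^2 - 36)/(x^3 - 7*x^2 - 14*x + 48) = (x + 6)/(x - 8)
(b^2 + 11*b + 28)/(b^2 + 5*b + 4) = (b + 7)/(b + 1)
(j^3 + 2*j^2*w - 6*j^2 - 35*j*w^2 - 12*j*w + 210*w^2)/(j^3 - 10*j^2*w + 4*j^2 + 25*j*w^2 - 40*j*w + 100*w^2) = (-j^2 - 7*j*w + 6*j + 42*w)/(-j^2 + 5*j*w - 4*j + 20*w)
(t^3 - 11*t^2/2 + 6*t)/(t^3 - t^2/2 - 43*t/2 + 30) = t/(t + 5)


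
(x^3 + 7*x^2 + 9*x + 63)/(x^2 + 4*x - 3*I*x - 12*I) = (x^2 + x*(7 + 3*I) + 21*I)/(x + 4)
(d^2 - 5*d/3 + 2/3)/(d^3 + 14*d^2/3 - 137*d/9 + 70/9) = 3*(d - 1)/(3*d^2 + 16*d - 35)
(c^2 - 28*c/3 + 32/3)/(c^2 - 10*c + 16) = (c - 4/3)/(c - 2)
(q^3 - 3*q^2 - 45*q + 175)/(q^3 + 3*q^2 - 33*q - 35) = (q - 5)/(q + 1)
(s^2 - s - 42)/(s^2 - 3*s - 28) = (s + 6)/(s + 4)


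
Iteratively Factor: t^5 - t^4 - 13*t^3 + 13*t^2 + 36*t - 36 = (t - 2)*(t^4 + t^3 - 11*t^2 - 9*t + 18) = (t - 2)*(t + 2)*(t^3 - t^2 - 9*t + 9) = (t - 2)*(t - 1)*(t + 2)*(t^2 - 9) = (t - 2)*(t - 1)*(t + 2)*(t + 3)*(t - 3)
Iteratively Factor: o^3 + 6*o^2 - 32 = (o + 4)*(o^2 + 2*o - 8) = (o + 4)^2*(o - 2)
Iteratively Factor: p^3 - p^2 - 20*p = (p - 5)*(p^2 + 4*p) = p*(p - 5)*(p + 4)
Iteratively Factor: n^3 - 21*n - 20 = (n + 1)*(n^2 - n - 20) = (n + 1)*(n + 4)*(n - 5)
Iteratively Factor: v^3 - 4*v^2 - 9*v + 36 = (v - 4)*(v^2 - 9) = (v - 4)*(v + 3)*(v - 3)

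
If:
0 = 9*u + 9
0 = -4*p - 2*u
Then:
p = 1/2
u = -1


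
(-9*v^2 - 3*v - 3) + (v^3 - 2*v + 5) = v^3 - 9*v^2 - 5*v + 2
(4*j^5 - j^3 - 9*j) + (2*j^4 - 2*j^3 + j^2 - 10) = 4*j^5 + 2*j^4 - 3*j^3 + j^2 - 9*j - 10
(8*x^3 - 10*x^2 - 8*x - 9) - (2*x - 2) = 8*x^3 - 10*x^2 - 10*x - 7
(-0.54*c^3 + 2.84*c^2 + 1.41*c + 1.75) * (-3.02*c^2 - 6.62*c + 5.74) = 1.6308*c^5 - 5.002*c^4 - 26.1586*c^3 + 1.6824*c^2 - 3.4916*c + 10.045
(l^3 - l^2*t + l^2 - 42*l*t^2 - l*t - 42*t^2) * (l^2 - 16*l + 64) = l^5 - l^4*t - 15*l^4 - 42*l^3*t^2 + 15*l^3*t + 48*l^3 + 630*l^2*t^2 - 48*l^2*t + 64*l^2 - 2016*l*t^2 - 64*l*t - 2688*t^2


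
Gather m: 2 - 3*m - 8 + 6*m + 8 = 3*m + 2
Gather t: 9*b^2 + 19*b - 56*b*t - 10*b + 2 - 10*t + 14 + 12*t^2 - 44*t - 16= 9*b^2 + 9*b + 12*t^2 + t*(-56*b - 54)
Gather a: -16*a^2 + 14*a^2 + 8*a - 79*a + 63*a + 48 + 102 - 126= -2*a^2 - 8*a + 24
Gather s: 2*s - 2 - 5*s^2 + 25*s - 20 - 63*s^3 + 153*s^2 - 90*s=-63*s^3 + 148*s^2 - 63*s - 22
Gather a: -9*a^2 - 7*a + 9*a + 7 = -9*a^2 + 2*a + 7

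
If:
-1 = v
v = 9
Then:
No Solution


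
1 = 1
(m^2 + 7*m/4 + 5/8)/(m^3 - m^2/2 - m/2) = (m + 5/4)/(m*(m - 1))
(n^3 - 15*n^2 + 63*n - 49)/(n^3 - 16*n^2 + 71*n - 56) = (n - 7)/(n - 8)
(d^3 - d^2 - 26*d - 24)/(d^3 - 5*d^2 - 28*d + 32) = (d^2 - 5*d - 6)/(d^2 - 9*d + 8)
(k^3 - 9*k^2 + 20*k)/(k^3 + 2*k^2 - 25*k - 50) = k*(k - 4)/(k^2 + 7*k + 10)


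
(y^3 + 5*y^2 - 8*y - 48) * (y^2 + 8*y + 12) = y^5 + 13*y^4 + 44*y^3 - 52*y^2 - 480*y - 576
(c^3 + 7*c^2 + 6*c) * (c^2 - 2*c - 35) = c^5 + 5*c^4 - 43*c^3 - 257*c^2 - 210*c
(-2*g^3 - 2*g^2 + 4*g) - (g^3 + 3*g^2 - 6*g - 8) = -3*g^3 - 5*g^2 + 10*g + 8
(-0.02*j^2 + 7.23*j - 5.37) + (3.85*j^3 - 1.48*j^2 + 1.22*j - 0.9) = 3.85*j^3 - 1.5*j^2 + 8.45*j - 6.27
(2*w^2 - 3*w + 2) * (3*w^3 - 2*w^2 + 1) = 6*w^5 - 13*w^4 + 12*w^3 - 2*w^2 - 3*w + 2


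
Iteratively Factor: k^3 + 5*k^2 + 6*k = (k)*(k^2 + 5*k + 6) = k*(k + 3)*(k + 2)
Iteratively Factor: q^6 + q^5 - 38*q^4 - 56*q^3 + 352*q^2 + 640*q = (q + 4)*(q^5 - 3*q^4 - 26*q^3 + 48*q^2 + 160*q) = (q + 2)*(q + 4)*(q^4 - 5*q^3 - 16*q^2 + 80*q) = (q - 4)*(q + 2)*(q + 4)*(q^3 - q^2 - 20*q) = (q - 4)*(q + 2)*(q + 4)^2*(q^2 - 5*q) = q*(q - 4)*(q + 2)*(q + 4)^2*(q - 5)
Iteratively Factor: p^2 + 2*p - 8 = (p - 2)*(p + 4)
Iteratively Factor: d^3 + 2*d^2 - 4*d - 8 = (d - 2)*(d^2 + 4*d + 4) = (d - 2)*(d + 2)*(d + 2)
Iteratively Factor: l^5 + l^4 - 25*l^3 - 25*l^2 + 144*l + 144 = (l + 3)*(l^4 - 2*l^3 - 19*l^2 + 32*l + 48) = (l - 4)*(l + 3)*(l^3 + 2*l^2 - 11*l - 12) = (l - 4)*(l + 1)*(l + 3)*(l^2 + l - 12) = (l - 4)*(l - 3)*(l + 1)*(l + 3)*(l + 4)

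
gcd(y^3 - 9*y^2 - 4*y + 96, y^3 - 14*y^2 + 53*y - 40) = y - 8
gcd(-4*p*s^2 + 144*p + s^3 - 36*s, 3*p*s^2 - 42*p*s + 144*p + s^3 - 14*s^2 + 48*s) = s - 6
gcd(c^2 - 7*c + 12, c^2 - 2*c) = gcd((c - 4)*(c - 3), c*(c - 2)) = 1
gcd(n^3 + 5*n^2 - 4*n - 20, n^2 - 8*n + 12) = n - 2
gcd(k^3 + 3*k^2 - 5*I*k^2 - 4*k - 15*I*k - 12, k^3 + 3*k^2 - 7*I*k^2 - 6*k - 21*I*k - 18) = k^2 + k*(3 - I) - 3*I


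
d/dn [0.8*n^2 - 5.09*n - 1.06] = 1.6*n - 5.09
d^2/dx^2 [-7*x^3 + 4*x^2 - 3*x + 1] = 8 - 42*x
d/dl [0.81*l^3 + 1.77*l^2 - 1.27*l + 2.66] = 2.43*l^2 + 3.54*l - 1.27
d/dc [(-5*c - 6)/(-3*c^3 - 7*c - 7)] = (15*c^3 + 35*c - (5*c + 6)*(9*c^2 + 7) + 35)/(3*c^3 + 7*c + 7)^2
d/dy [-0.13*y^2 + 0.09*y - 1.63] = 0.09 - 0.26*y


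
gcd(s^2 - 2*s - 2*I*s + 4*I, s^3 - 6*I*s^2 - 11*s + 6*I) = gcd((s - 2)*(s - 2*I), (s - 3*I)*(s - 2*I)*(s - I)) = s - 2*I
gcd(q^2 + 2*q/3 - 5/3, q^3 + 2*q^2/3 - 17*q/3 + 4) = q - 1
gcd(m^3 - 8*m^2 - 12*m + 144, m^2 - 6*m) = m - 6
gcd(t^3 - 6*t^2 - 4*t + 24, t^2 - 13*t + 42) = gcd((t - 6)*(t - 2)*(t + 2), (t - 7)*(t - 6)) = t - 6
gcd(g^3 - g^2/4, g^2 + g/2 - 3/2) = 1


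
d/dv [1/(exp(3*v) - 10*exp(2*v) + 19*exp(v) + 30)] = (-3*exp(2*v) + 20*exp(v) - 19)*exp(v)/(exp(3*v) - 10*exp(2*v) + 19*exp(v) + 30)^2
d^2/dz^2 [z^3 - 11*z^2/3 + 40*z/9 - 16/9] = 6*z - 22/3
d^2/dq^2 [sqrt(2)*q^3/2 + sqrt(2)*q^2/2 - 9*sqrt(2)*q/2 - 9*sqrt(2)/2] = sqrt(2)*(3*q + 1)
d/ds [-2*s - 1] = -2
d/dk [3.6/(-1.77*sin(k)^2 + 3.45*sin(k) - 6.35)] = (12.744*sin(k) - 12.42)*cos(k)/(1.77*sin(k)^2 - 3.45*sin(k) + 6.35)^2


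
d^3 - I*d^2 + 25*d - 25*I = (d - 5*I)*(d - I)*(d + 5*I)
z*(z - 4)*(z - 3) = z^3 - 7*z^2 + 12*z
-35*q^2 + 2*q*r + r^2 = (-5*q + r)*(7*q + r)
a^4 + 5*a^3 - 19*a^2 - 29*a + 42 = (a - 3)*(a - 1)*(a + 2)*(a + 7)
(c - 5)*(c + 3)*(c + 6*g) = c^3 + 6*c^2*g - 2*c^2 - 12*c*g - 15*c - 90*g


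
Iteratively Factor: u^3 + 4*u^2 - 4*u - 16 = (u + 2)*(u^2 + 2*u - 8) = (u + 2)*(u + 4)*(u - 2)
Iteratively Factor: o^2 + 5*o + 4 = (o + 1)*(o + 4)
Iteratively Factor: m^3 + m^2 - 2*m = (m + 2)*(m^2 - m) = (m - 1)*(m + 2)*(m)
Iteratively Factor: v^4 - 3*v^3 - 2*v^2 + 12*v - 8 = (v - 1)*(v^3 - 2*v^2 - 4*v + 8) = (v - 2)*(v - 1)*(v^2 - 4) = (v - 2)^2*(v - 1)*(v + 2)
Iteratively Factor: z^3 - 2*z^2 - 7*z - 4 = (z + 1)*(z^2 - 3*z - 4) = (z + 1)^2*(z - 4)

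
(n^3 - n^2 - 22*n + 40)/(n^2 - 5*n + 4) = (n^2 + 3*n - 10)/(n - 1)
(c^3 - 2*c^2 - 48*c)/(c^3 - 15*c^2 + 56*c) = (c + 6)/(c - 7)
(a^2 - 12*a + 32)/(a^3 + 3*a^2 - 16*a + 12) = (a^2 - 12*a + 32)/(a^3 + 3*a^2 - 16*a + 12)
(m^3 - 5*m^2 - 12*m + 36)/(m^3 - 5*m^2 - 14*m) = (-m^3 + 5*m^2 + 12*m - 36)/(m*(-m^2 + 5*m + 14))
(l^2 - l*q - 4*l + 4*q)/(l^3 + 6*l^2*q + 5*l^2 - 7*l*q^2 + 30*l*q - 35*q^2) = (l - 4)/(l^2 + 7*l*q + 5*l + 35*q)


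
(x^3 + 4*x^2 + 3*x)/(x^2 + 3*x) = x + 1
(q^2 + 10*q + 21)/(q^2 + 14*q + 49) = (q + 3)/(q + 7)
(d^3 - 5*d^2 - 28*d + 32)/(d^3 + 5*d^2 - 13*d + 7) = (d^2 - 4*d - 32)/(d^2 + 6*d - 7)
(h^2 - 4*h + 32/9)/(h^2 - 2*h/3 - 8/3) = (-9*h^2 + 36*h - 32)/(3*(-3*h^2 + 2*h + 8))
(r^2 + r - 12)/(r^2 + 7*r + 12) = (r - 3)/(r + 3)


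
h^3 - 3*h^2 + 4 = (h - 2)^2*(h + 1)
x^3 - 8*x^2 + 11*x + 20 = (x - 5)*(x - 4)*(x + 1)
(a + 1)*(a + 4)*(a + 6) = a^3 + 11*a^2 + 34*a + 24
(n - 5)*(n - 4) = n^2 - 9*n + 20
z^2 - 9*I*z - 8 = (z - 8*I)*(z - I)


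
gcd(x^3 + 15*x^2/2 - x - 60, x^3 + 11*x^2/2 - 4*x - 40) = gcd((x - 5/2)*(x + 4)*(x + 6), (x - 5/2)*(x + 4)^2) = x^2 + 3*x/2 - 10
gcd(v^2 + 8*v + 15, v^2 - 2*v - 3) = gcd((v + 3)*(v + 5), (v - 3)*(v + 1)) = 1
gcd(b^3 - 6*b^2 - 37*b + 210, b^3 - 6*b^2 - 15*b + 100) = b - 5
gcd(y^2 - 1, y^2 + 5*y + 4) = y + 1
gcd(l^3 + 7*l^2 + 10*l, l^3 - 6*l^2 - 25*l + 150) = l + 5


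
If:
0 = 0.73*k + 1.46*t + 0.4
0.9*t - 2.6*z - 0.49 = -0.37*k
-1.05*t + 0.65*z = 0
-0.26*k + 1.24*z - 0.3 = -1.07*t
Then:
No Solution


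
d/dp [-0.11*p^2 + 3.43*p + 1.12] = 3.43 - 0.22*p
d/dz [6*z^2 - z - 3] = 12*z - 1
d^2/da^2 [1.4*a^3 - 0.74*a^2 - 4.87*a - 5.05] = 8.4*a - 1.48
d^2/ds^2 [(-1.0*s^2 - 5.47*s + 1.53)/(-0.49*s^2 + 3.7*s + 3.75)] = (-4.44089209850063e-16*s^4 + 6.252694*s^3 + 8.820882*s^2 + 76.95009*s - 171.18165)/(0.117649*s^6 - 2.66511*s^5 + 17.423175*s^4 - 9.86050000000001*s^3 - 133.340625*s^2 - 156.09375*s - 52.734375)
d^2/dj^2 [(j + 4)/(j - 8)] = 24/(j - 8)^3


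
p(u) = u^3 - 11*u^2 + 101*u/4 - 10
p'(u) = 3*u^2 - 22*u + 101/4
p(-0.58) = -28.54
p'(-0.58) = 39.02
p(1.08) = 5.70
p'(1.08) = 4.99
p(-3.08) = -221.34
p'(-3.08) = 121.47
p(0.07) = -8.29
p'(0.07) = 23.72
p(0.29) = -3.58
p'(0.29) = 19.12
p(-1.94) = -107.69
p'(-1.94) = 79.22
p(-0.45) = -23.68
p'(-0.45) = 35.76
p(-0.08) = -12.09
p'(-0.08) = 27.03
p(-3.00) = -211.75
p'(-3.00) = 118.25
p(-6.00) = -773.50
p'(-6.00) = 265.25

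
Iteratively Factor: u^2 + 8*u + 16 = (u + 4)*(u + 4)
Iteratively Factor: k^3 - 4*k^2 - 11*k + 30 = (k - 5)*(k^2 + k - 6) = (k - 5)*(k - 2)*(k + 3)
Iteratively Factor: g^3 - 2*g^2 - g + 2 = (g + 1)*(g^2 - 3*g + 2) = (g - 1)*(g + 1)*(g - 2)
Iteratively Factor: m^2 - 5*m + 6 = (m - 3)*(m - 2)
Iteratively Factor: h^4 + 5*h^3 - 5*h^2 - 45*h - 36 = (h - 3)*(h^3 + 8*h^2 + 19*h + 12) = (h - 3)*(h + 3)*(h^2 + 5*h + 4) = (h - 3)*(h + 3)*(h + 4)*(h + 1)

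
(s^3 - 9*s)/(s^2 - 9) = s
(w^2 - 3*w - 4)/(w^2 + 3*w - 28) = (w + 1)/(w + 7)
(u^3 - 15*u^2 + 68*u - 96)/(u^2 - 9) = (u^2 - 12*u + 32)/(u + 3)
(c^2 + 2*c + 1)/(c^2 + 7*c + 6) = (c + 1)/(c + 6)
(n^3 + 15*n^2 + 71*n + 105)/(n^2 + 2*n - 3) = (n^2 + 12*n + 35)/(n - 1)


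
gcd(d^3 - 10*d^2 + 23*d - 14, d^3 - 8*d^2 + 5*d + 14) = d^2 - 9*d + 14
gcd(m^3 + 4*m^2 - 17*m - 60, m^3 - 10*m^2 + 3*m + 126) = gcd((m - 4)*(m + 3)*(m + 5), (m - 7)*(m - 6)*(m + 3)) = m + 3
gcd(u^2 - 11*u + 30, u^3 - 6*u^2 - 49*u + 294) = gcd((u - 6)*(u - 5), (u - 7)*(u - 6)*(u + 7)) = u - 6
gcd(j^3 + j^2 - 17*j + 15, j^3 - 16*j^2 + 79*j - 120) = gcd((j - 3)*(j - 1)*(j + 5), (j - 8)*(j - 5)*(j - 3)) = j - 3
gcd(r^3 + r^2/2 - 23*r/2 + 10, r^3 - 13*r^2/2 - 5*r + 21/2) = r - 1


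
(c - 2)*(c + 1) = c^2 - c - 2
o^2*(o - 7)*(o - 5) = o^4 - 12*o^3 + 35*o^2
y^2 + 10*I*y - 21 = (y + 3*I)*(y + 7*I)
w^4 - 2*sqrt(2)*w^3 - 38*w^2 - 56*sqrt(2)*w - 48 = (w - 6*sqrt(2))*(w + sqrt(2))^2*(w + 2*sqrt(2))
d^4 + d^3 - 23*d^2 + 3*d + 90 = (d - 3)^2*(d + 2)*(d + 5)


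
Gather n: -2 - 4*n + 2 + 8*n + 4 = 4*n + 4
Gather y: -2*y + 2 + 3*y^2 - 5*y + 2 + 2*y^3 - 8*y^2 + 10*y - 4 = 2*y^3 - 5*y^2 + 3*y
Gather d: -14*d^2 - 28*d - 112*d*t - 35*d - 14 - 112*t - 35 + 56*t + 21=-14*d^2 + d*(-112*t - 63) - 56*t - 28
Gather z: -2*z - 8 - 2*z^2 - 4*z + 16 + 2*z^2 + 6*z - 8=0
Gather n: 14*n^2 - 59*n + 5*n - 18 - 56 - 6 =14*n^2 - 54*n - 80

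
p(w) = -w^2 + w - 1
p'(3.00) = -5.00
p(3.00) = -7.00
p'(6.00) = -11.00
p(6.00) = -31.00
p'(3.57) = -6.14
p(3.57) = -10.17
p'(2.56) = -4.12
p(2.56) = -4.99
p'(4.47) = -7.94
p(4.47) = -16.51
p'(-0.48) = 1.96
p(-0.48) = -1.71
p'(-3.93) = 8.86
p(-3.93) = -20.37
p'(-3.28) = 7.56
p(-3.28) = -15.04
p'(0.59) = -0.18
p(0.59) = -0.76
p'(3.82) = -6.64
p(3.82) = -11.77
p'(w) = 1 - 2*w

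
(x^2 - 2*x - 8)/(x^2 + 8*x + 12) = (x - 4)/(x + 6)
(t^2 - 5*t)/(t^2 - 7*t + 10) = t/(t - 2)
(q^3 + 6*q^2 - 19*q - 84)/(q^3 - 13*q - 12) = (q + 7)/(q + 1)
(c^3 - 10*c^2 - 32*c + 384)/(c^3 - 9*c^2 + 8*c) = (c^2 - 2*c - 48)/(c*(c - 1))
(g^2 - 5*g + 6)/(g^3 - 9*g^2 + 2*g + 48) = (g - 2)/(g^2 - 6*g - 16)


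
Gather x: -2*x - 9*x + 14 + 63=77 - 11*x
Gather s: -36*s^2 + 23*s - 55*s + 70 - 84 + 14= -36*s^2 - 32*s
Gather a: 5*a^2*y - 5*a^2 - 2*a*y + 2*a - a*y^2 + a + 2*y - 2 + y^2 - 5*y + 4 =a^2*(5*y - 5) + a*(-y^2 - 2*y + 3) + y^2 - 3*y + 2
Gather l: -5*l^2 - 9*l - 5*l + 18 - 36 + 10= -5*l^2 - 14*l - 8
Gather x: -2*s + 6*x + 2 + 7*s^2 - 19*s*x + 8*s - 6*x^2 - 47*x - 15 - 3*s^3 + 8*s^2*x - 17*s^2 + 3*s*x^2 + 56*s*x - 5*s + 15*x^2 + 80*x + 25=-3*s^3 - 10*s^2 + s + x^2*(3*s + 9) + x*(8*s^2 + 37*s + 39) + 12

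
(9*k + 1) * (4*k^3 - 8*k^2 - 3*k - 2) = 36*k^4 - 68*k^3 - 35*k^2 - 21*k - 2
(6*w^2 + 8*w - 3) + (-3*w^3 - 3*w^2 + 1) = -3*w^3 + 3*w^2 + 8*w - 2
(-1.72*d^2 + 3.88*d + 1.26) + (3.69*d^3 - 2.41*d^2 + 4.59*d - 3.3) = 3.69*d^3 - 4.13*d^2 + 8.47*d - 2.04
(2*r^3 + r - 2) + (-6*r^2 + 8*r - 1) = 2*r^3 - 6*r^2 + 9*r - 3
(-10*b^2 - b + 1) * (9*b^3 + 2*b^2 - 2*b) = -90*b^5 - 29*b^4 + 27*b^3 + 4*b^2 - 2*b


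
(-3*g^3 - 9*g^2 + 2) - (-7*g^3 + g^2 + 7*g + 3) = 4*g^3 - 10*g^2 - 7*g - 1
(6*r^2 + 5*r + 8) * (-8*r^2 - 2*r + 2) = -48*r^4 - 52*r^3 - 62*r^2 - 6*r + 16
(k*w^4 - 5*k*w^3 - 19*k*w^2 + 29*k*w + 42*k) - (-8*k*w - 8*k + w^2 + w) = k*w^4 - 5*k*w^3 - 19*k*w^2 + 37*k*w + 50*k - w^2 - w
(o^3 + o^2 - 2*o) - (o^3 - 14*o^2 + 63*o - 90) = 15*o^2 - 65*o + 90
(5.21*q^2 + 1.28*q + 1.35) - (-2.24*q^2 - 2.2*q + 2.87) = 7.45*q^2 + 3.48*q - 1.52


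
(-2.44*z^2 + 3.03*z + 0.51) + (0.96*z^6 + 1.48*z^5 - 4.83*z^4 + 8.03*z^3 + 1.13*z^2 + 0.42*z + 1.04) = 0.96*z^6 + 1.48*z^5 - 4.83*z^4 + 8.03*z^3 - 1.31*z^2 + 3.45*z + 1.55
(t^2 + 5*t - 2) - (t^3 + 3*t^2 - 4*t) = -t^3 - 2*t^2 + 9*t - 2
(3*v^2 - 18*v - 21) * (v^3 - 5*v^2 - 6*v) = 3*v^5 - 33*v^4 + 51*v^3 + 213*v^2 + 126*v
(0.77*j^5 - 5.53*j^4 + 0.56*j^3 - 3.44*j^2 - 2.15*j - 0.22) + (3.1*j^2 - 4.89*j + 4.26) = 0.77*j^5 - 5.53*j^4 + 0.56*j^3 - 0.34*j^2 - 7.04*j + 4.04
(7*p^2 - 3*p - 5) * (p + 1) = 7*p^3 + 4*p^2 - 8*p - 5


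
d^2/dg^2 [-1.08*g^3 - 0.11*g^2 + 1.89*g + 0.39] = -6.48*g - 0.22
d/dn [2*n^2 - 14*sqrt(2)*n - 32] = 4*n - 14*sqrt(2)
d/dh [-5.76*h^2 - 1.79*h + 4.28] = -11.52*h - 1.79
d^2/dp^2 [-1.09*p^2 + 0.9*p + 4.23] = -2.18000000000000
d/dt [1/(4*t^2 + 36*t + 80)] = (-2*t - 9)/(4*(t^2 + 9*t + 20)^2)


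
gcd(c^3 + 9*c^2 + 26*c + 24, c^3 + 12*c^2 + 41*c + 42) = c^2 + 5*c + 6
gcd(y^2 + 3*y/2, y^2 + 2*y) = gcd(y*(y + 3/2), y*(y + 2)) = y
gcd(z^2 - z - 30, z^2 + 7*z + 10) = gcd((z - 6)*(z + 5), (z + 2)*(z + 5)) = z + 5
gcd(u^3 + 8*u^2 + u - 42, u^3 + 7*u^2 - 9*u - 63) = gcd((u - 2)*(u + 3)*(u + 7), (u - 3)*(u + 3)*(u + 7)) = u^2 + 10*u + 21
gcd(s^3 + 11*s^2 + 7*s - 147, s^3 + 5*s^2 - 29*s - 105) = s + 7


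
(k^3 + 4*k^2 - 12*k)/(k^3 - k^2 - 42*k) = (k - 2)/(k - 7)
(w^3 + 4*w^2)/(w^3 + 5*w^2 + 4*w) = w/(w + 1)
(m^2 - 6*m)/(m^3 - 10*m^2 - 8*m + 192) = m/(m^2 - 4*m - 32)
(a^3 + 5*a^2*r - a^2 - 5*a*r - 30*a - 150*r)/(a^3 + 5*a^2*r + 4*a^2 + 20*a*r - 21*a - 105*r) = (a^2 - a - 30)/(a^2 + 4*a - 21)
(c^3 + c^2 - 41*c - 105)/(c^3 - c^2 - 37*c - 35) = (c + 3)/(c + 1)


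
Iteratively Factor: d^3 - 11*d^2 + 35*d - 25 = (d - 5)*(d^2 - 6*d + 5) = (d - 5)*(d - 1)*(d - 5)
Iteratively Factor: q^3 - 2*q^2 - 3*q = (q)*(q^2 - 2*q - 3) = q*(q - 3)*(q + 1)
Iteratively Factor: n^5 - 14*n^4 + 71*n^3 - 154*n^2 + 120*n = (n)*(n^4 - 14*n^3 + 71*n^2 - 154*n + 120) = n*(n - 4)*(n^3 - 10*n^2 + 31*n - 30) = n*(n - 5)*(n - 4)*(n^2 - 5*n + 6) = n*(n - 5)*(n - 4)*(n - 2)*(n - 3)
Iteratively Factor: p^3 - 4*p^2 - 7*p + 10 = (p + 2)*(p^2 - 6*p + 5) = (p - 1)*(p + 2)*(p - 5)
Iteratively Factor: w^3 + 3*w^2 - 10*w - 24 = (w + 2)*(w^2 + w - 12) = (w - 3)*(w + 2)*(w + 4)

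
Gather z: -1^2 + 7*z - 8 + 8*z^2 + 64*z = 8*z^2 + 71*z - 9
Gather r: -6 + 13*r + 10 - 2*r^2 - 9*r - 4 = -2*r^2 + 4*r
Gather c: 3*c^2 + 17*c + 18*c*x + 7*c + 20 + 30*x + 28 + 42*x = 3*c^2 + c*(18*x + 24) + 72*x + 48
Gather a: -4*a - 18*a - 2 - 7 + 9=-22*a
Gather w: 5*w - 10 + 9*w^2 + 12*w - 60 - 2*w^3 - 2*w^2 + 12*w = -2*w^3 + 7*w^2 + 29*w - 70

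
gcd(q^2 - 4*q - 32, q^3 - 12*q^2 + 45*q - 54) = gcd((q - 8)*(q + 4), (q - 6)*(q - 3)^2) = 1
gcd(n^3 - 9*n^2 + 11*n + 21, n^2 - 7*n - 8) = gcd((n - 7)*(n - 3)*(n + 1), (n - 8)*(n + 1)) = n + 1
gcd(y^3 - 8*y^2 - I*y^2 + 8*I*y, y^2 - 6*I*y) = y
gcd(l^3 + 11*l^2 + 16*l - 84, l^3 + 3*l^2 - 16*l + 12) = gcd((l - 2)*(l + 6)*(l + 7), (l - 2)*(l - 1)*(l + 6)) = l^2 + 4*l - 12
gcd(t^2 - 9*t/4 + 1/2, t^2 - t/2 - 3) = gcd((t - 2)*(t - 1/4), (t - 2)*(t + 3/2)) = t - 2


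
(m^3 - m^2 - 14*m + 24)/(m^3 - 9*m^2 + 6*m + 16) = (m^2 + m - 12)/(m^2 - 7*m - 8)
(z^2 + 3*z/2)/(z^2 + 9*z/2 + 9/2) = z/(z + 3)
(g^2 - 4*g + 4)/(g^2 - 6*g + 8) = (g - 2)/(g - 4)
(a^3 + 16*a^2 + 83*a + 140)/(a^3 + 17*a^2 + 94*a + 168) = (a + 5)/(a + 6)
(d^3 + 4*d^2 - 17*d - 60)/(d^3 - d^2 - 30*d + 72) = (d^2 + 8*d + 15)/(d^2 + 3*d - 18)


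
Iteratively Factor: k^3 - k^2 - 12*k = (k - 4)*(k^2 + 3*k) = k*(k - 4)*(k + 3)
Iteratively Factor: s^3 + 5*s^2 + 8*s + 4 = (s + 2)*(s^2 + 3*s + 2) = (s + 1)*(s + 2)*(s + 2)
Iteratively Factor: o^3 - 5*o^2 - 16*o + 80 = (o - 5)*(o^2 - 16) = (o - 5)*(o - 4)*(o + 4)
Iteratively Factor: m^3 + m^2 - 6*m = (m + 3)*(m^2 - 2*m) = (m - 2)*(m + 3)*(m)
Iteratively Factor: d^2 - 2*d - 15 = (d - 5)*(d + 3)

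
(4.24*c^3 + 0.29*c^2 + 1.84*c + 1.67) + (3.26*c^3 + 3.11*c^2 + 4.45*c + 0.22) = 7.5*c^3 + 3.4*c^2 + 6.29*c + 1.89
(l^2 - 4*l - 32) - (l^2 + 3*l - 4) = -7*l - 28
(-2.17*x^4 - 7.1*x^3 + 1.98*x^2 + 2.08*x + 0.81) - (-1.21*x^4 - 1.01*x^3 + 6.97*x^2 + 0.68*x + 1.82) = -0.96*x^4 - 6.09*x^3 - 4.99*x^2 + 1.4*x - 1.01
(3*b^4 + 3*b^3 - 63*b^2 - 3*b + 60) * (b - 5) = 3*b^5 - 12*b^4 - 78*b^3 + 312*b^2 + 75*b - 300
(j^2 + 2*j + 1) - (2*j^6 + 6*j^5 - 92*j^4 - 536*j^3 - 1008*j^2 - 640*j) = -2*j^6 - 6*j^5 + 92*j^4 + 536*j^3 + 1009*j^2 + 642*j + 1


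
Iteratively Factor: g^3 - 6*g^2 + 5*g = (g - 5)*(g^2 - g) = g*(g - 5)*(g - 1)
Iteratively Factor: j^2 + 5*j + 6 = (j + 3)*(j + 2)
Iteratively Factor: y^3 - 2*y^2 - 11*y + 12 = (y - 4)*(y^2 + 2*y - 3) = (y - 4)*(y - 1)*(y + 3)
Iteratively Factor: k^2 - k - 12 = (k - 4)*(k + 3)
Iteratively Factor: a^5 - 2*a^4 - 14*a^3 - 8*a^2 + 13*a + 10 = (a + 1)*(a^4 - 3*a^3 - 11*a^2 + 3*a + 10) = (a - 1)*(a + 1)*(a^3 - 2*a^2 - 13*a - 10) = (a - 1)*(a + 1)*(a + 2)*(a^2 - 4*a - 5) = (a - 1)*(a + 1)^2*(a + 2)*(a - 5)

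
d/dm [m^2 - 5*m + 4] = 2*m - 5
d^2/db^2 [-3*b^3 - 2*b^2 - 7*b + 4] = -18*b - 4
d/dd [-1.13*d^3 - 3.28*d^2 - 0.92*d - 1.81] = -3.39*d^2 - 6.56*d - 0.92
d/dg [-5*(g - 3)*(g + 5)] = -10*g - 10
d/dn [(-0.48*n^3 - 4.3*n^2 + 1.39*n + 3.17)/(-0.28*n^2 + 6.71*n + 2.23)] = (0.1344*n^4 - 6.4416*n^3 - 31.675*n^2 - 17.4028*n - 18.171)/(0.0784*n^4 - 3.7576*n^3 + 43.7753*n^2 + 29.9266*n + 4.9729)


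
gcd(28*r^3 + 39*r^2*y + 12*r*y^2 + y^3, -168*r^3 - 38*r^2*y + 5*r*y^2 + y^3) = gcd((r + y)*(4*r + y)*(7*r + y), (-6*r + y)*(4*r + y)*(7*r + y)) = 28*r^2 + 11*r*y + y^2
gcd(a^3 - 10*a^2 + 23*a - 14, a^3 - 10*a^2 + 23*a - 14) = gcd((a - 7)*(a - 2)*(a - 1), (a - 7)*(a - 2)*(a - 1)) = a^3 - 10*a^2 + 23*a - 14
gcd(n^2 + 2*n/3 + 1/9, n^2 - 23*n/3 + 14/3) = 1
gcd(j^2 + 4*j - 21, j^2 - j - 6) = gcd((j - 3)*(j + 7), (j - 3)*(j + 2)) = j - 3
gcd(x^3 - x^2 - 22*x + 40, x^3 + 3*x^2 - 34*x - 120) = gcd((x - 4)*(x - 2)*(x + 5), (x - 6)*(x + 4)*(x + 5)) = x + 5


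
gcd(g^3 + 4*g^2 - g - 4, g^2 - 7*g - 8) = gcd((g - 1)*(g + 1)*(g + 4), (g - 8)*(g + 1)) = g + 1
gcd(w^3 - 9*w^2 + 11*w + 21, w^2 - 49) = w - 7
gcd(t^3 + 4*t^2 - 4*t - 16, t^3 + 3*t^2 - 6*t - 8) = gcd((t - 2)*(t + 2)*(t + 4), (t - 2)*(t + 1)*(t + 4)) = t^2 + 2*t - 8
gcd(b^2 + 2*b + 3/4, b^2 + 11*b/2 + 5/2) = b + 1/2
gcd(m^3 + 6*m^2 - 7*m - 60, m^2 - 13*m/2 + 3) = 1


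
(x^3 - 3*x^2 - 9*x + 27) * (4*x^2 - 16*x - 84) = 4*x^5 - 28*x^4 - 72*x^3 + 504*x^2 + 324*x - 2268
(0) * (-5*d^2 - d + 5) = 0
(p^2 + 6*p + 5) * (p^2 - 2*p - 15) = p^4 + 4*p^3 - 22*p^2 - 100*p - 75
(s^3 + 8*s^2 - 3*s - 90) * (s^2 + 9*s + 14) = s^5 + 17*s^4 + 83*s^3 - 5*s^2 - 852*s - 1260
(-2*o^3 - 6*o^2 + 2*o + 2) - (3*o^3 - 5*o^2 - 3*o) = -5*o^3 - o^2 + 5*o + 2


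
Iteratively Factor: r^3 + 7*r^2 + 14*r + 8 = (r + 2)*(r^2 + 5*r + 4) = (r + 1)*(r + 2)*(r + 4)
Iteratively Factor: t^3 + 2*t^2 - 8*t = (t)*(t^2 + 2*t - 8) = t*(t - 2)*(t + 4)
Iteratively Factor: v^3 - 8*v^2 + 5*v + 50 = (v - 5)*(v^2 - 3*v - 10) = (v - 5)^2*(v + 2)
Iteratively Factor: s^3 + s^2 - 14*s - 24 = (s + 2)*(s^2 - s - 12) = (s - 4)*(s + 2)*(s + 3)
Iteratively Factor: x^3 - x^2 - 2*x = (x + 1)*(x^2 - 2*x) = (x - 2)*(x + 1)*(x)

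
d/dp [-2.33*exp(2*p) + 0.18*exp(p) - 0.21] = (0.18 - 4.66*exp(p))*exp(p)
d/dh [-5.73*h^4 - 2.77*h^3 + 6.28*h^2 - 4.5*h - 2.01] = -22.92*h^3 - 8.31*h^2 + 12.56*h - 4.5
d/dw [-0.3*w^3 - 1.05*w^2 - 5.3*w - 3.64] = -0.9*w^2 - 2.1*w - 5.3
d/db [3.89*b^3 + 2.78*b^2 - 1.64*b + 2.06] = 11.67*b^2 + 5.56*b - 1.64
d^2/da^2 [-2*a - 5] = 0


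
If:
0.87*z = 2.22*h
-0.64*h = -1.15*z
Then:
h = 0.00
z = 0.00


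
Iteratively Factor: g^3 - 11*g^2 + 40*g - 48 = (g - 3)*(g^2 - 8*g + 16) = (g - 4)*(g - 3)*(g - 4)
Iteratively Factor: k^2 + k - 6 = (k - 2)*(k + 3)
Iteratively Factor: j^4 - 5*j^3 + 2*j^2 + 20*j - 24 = (j - 3)*(j^3 - 2*j^2 - 4*j + 8) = (j - 3)*(j - 2)*(j^2 - 4) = (j - 3)*(j - 2)^2*(j + 2)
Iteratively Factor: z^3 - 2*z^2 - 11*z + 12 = (z - 1)*(z^2 - z - 12) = (z - 4)*(z - 1)*(z + 3)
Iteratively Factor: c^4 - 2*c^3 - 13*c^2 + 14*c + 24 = (c - 2)*(c^3 - 13*c - 12) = (c - 2)*(c + 1)*(c^2 - c - 12) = (c - 2)*(c + 1)*(c + 3)*(c - 4)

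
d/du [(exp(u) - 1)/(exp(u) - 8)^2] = (-exp(u) - 6)*exp(u)/(exp(u) - 8)^3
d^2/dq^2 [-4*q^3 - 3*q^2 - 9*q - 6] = -24*q - 6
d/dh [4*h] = 4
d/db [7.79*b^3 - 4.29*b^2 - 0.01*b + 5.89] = 23.37*b^2 - 8.58*b - 0.01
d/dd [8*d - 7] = 8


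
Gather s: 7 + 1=8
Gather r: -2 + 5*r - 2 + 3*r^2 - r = 3*r^2 + 4*r - 4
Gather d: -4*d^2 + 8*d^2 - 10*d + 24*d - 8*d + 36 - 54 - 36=4*d^2 + 6*d - 54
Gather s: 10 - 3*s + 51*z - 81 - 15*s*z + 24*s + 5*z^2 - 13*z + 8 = s*(21 - 15*z) + 5*z^2 + 38*z - 63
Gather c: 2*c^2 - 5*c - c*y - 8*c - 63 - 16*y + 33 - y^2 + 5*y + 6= 2*c^2 + c*(-y - 13) - y^2 - 11*y - 24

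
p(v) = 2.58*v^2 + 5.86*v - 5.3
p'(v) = 5.16*v + 5.86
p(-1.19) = -8.62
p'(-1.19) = -0.28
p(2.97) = 34.86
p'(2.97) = 21.19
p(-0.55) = -7.74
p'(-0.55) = 3.02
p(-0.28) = -6.74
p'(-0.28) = 4.42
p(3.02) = 35.93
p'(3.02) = 21.44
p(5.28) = 97.57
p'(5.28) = 33.10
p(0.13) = -4.49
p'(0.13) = 6.53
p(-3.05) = 0.83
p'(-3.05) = -9.88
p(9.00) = 256.42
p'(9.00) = 52.30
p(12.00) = 436.54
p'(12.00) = 67.78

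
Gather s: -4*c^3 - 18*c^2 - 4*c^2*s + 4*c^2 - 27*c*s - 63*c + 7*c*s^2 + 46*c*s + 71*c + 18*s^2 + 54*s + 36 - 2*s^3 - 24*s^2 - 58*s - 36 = -4*c^3 - 14*c^2 + 8*c - 2*s^3 + s^2*(7*c - 6) + s*(-4*c^2 + 19*c - 4)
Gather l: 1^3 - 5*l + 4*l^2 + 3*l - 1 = 4*l^2 - 2*l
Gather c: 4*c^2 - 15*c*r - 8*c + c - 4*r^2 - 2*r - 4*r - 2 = 4*c^2 + c*(-15*r - 7) - 4*r^2 - 6*r - 2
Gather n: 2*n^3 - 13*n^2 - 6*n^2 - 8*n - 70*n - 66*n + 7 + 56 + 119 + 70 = 2*n^3 - 19*n^2 - 144*n + 252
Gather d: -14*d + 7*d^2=7*d^2 - 14*d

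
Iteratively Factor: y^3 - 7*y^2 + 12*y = (y - 3)*(y^2 - 4*y) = (y - 4)*(y - 3)*(y)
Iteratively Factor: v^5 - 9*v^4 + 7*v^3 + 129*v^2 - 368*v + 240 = (v - 5)*(v^4 - 4*v^3 - 13*v^2 + 64*v - 48) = (v - 5)*(v + 4)*(v^3 - 8*v^2 + 19*v - 12) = (v - 5)*(v - 1)*(v + 4)*(v^2 - 7*v + 12) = (v - 5)*(v - 3)*(v - 1)*(v + 4)*(v - 4)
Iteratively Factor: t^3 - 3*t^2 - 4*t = (t)*(t^2 - 3*t - 4) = t*(t - 4)*(t + 1)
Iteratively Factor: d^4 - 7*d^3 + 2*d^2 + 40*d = (d + 2)*(d^3 - 9*d^2 + 20*d) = (d - 4)*(d + 2)*(d^2 - 5*d) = (d - 5)*(d - 4)*(d + 2)*(d)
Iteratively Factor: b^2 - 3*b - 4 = (b - 4)*(b + 1)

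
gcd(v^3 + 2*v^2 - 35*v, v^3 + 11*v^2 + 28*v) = v^2 + 7*v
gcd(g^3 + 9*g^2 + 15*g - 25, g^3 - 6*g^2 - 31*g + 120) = g + 5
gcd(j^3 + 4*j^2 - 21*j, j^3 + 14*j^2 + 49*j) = j^2 + 7*j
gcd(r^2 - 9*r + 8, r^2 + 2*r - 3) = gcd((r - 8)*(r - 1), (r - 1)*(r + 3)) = r - 1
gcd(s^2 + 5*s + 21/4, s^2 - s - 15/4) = s + 3/2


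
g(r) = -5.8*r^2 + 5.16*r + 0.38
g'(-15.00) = 179.16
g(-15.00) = -1382.02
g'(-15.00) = 179.16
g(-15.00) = -1382.02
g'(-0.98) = 16.53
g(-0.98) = -10.25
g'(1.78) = -15.49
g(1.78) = -8.81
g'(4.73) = -49.71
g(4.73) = -104.98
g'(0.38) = 0.75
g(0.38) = 1.50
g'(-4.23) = 54.23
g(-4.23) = -125.23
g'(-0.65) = 12.70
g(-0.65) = -5.42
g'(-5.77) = 72.09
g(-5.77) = -222.49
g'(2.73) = -26.51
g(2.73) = -28.76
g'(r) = 5.16 - 11.6*r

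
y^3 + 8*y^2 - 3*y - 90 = (y - 3)*(y + 5)*(y + 6)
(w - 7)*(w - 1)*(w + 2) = w^3 - 6*w^2 - 9*w + 14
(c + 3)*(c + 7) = c^2 + 10*c + 21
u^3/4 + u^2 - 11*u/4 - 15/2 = (u/4 + 1/2)*(u - 3)*(u + 5)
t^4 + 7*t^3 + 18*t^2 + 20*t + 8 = (t + 1)*(t + 2)^3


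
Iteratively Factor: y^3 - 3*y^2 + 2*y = (y - 2)*(y^2 - y) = (y - 2)*(y - 1)*(y)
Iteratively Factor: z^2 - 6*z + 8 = (z - 4)*(z - 2)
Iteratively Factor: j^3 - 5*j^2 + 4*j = (j - 1)*(j^2 - 4*j) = j*(j - 1)*(j - 4)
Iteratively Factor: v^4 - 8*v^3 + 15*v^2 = (v)*(v^3 - 8*v^2 + 15*v) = v*(v - 5)*(v^2 - 3*v) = v*(v - 5)*(v - 3)*(v)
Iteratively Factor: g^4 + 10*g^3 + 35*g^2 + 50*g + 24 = (g + 2)*(g^3 + 8*g^2 + 19*g + 12) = (g + 2)*(g + 4)*(g^2 + 4*g + 3) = (g + 2)*(g + 3)*(g + 4)*(g + 1)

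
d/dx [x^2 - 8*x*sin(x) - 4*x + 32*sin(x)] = -8*x*cos(x) + 2*x - 8*sin(x) + 32*cos(x) - 4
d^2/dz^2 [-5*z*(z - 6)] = -10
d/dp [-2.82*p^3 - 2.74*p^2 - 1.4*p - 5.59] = -8.46*p^2 - 5.48*p - 1.4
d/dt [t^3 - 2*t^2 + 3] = t*(3*t - 4)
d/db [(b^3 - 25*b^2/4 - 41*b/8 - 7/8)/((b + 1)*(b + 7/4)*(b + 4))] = (416*b^4 + 1144*b^3 - 687*b^2 - 2422*b - 791)/(2*(16*b^6 + 216*b^5 + 1137*b^4 + 2978*b^3 + 4113*b^2 + 2856*b + 784))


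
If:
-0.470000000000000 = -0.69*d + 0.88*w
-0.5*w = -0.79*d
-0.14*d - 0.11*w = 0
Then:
No Solution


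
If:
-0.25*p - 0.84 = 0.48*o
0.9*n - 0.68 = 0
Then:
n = 0.76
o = -0.520833333333333*p - 1.75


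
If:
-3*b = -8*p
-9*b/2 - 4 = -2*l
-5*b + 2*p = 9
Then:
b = -36/17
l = -47/17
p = -27/34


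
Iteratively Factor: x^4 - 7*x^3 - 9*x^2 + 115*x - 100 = (x - 5)*(x^3 - 2*x^2 - 19*x + 20) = (x - 5)*(x + 4)*(x^2 - 6*x + 5) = (x - 5)*(x - 1)*(x + 4)*(x - 5)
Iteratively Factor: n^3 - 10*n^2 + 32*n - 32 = (n - 4)*(n^2 - 6*n + 8) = (n - 4)^2*(n - 2)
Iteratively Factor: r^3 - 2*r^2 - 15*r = (r + 3)*(r^2 - 5*r) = (r - 5)*(r + 3)*(r)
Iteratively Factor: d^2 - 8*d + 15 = (d - 3)*(d - 5)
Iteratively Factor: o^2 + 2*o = (o)*(o + 2)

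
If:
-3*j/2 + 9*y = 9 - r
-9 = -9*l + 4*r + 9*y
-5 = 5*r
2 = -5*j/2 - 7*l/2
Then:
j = -94/37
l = 46/37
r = -1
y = 229/333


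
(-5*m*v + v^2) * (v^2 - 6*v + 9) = -5*m*v^3 + 30*m*v^2 - 45*m*v + v^4 - 6*v^3 + 9*v^2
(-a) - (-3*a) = 2*a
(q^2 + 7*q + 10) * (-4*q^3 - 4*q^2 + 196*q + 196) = -4*q^5 - 32*q^4 + 128*q^3 + 1528*q^2 + 3332*q + 1960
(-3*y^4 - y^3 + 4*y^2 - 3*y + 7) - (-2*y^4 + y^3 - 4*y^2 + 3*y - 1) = -y^4 - 2*y^3 + 8*y^2 - 6*y + 8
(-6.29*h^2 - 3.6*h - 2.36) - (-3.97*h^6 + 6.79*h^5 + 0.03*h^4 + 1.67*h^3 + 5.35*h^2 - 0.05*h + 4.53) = 3.97*h^6 - 6.79*h^5 - 0.03*h^4 - 1.67*h^3 - 11.64*h^2 - 3.55*h - 6.89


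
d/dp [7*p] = 7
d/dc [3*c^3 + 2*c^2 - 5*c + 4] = 9*c^2 + 4*c - 5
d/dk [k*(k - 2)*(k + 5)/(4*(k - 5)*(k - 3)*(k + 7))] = (-2*k^4 - 31*k^3 + 91*k^2 + 315*k - 525)/(2*(k^6 - 2*k^5 - 81*k^4 + 292*k^3 + 1471*k^2 - 8610*k + 11025))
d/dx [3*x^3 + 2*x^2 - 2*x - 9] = 9*x^2 + 4*x - 2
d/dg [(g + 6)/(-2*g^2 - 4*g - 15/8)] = 8*(-16*g^2 - 32*g + 32*(g + 1)*(g + 6) - 15)/(16*g^2 + 32*g + 15)^2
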